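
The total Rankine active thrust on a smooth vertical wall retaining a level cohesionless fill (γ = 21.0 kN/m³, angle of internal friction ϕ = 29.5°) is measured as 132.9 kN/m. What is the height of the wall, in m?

K_a = 0.3401. P_a = ½ K_a γ H² ⇒ H = √(2P_a/(K_a γ)).
H = √(2×132.9/(0.3401×21.0)) = 6.100 m.

6.10 m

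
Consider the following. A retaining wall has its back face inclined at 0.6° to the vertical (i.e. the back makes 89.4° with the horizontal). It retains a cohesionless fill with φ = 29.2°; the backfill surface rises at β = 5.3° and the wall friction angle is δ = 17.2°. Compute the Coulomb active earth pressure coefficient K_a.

K_a = sin²(α+φ) / [sin²α · sin(α−δ) · (1 + √{sin(φ+δ)sin(φ−β) / (sin(α−δ)sin(α+β))})²].
With α = 89.4°, φ = 29.2°, δ = 17.2°, β = 5.3°: K_a = 0.3344.

0.334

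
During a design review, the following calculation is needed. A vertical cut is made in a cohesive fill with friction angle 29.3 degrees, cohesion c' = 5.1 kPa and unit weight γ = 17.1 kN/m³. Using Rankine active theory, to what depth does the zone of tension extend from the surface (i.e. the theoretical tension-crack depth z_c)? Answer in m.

K_a = tan²(45° − 29.3°/2) = 0.3428; √K_a = 0.5855.
The active pressure is zero where K_a γ z = 2c√K_a, so z_c = 2c/(γ√K_a) = 2×5.1/(17.1×0.5855) = 1.019 m.

1.02 m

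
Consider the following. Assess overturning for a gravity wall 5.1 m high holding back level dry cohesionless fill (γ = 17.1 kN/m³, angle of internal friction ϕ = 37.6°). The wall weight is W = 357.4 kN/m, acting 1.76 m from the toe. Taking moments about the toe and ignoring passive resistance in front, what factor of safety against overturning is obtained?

6.87

K_a = tan²(45° − 37.6°/2) = 0.2421.
P_a = ½K_aγH² = 0.5×0.2421×17.1×5.1² = 53.84 kN/m, acting at H/3 = 1.700 m above the base.
Overturning moment M_o = P_a × H/3 = 53.84 × 1.700 = 91.54.
Resisting moment M_r = W × 1.76 = 357.4 × 1.76 = 629.0.
FS_overturning = M_r/M_o = 629.0/91.54 = 6.872.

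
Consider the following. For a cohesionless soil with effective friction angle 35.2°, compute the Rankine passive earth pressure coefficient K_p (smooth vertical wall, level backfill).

3.72

K_p = (1 + sin φ)/(1 − sin φ) = tan²(45° + 35.2°/2) = 3.722.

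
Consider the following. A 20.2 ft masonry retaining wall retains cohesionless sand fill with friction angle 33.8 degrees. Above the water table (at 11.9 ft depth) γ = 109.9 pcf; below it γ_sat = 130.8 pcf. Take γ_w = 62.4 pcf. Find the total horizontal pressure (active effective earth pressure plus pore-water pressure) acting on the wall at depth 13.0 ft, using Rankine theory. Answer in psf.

K_a = (1 − sin φ)/(1 + sin φ) = 0.2851.
γ' = 130.8 − 62.4 = 68.40 pcf.
Effective vertical stress at 13.0 ft: σ'_v = 109.9×11.9 + 68.40×1.10 = 1383 psf.
σ'_h = K_a σ'_v = 0.2851 × 1383 = 394.3 psf; u = γ_w × 1.10 = 68.64 psf.
Total σ_h = 394.3 + 68.64 = 463.0 psf.

463 psf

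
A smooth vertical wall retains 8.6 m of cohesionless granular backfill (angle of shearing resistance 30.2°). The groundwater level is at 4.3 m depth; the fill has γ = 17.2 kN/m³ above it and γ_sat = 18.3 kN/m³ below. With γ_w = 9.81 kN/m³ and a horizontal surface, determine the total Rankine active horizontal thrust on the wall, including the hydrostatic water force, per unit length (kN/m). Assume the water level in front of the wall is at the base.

K_a = tan²(45° − φ/2) = 0.3307.
γ' = 18.3 − 9.81 = 8.490 kN/m³. Depth below WT = 4.3 m.
σ'_h at WT = K_a γ d_w = 24.46 kPa; at base = 24.46 + K_a γ' × 4.3 = 36.53 kPa.
P₁ (0–4.3 m) = ½×24.46×4.3 = 52.58. P₂ (4.3–8.6 m) = ½(24.46+36.53)×4.3 = 131.1.
P_w = ½ γ_w h₂² = 0.5×9.81×4.3² = 90.69. Total = 52.58+131.1+90.69 = 274.4 kN/m.

274 kN/m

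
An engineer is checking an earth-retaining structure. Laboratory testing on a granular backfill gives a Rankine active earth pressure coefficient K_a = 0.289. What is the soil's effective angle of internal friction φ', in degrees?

K_a = tan²(45° − φ/2) ⇒ 45° − φ/2 = arctan(√0.289) = 28.26°.
φ = 2(45° − 28.26°) = 33.48°.

33.5°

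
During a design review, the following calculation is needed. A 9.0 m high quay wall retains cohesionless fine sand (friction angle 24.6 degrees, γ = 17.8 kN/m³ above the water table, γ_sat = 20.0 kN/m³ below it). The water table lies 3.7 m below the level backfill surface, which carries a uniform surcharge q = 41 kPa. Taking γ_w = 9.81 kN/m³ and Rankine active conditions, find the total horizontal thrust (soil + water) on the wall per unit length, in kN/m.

543 kN/m

K_a = tan²(45° − φ/2) = 0.4121.
γ' = 20.0 − 9.81 = 10.19 kN/m³. h₂ = H − d_w = 5.3 m.
σ'_h: at surface K_a·q = 16.90; at WT K_a(q+γd_w) = 44.04; at base K_a(q+γd_w+γ'h₂) = 66.30 kPa.
P₁ = ½(16.90+44.04)×3.7 = 112.7; P₂ = ½(44.04+66.30)×5.3 = 292.4; P_w = ½γ_w h₂² = 137.8.
Total = 112.7+292.4+137.8 = 542.9 kN/m.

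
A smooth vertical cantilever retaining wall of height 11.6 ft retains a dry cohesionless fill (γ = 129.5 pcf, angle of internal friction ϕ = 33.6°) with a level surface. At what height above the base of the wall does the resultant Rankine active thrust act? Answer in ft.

3.87 ft

K_a = 0.2875.
The pressure distribution is triangular, so the resultant acts at H/3 above the base = 11.6/3 = 3.867 ft.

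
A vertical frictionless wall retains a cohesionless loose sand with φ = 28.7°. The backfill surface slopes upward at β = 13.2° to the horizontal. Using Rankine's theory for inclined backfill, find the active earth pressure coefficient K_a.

0.384

K_a = cos β · (cos β − √(cos²β − cos²φ)) / (cos β + √(cos²β − cos²φ)).
cos β = 0.9736, cos φ = 0.8771, √(cos²β − cos²φ) = 0.4225.
K_a = 0.9736 × (0.9736 − 0.4225)/(0.9736 + 0.4225) = 0.3843.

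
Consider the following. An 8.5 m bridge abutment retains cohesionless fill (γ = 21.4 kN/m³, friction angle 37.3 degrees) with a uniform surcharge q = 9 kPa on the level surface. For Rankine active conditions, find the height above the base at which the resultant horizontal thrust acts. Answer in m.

K_a = 0.2453.
Triangular part P₁ = ½K_aγH² = 189.7 at H/3 = 2.833 m; rectangular part P₂ = K_a q H = 18.77 at H/2 = 4.250 m.
ȳ = (P₁·2.833 + P₂·4.250)/(P₁+P₂) = 2.961 m.

2.96 m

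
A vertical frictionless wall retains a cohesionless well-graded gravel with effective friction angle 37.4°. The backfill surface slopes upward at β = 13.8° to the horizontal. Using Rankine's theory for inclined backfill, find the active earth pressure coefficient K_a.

0.262

K_a = cos β · (cos β − √(cos²β − cos²φ)) / (cos β + √(cos²β − cos²φ)).
cos β = 0.9711, cos φ = 0.7944, √(cos²β − cos²φ) = 0.5586.
K_a = 0.9711 × (0.9711 − 0.5586)/(0.9711 + 0.5586) = 0.2619.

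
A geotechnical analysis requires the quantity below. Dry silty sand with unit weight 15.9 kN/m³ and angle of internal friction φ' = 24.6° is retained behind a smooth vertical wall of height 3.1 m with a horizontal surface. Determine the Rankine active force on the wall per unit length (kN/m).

31.5 kN/m

K_a = tan²(45° − φ/2) = 0.4121.
P_a = ½ K_a γ H² = 0.5 × 0.4121 × 15.9 × 3.1² = 31.49 kN/m.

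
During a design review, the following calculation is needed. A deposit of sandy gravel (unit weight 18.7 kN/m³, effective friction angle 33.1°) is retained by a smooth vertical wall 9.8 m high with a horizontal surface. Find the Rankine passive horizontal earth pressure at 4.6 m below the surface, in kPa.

K_p = (1 + sin φ)/(1 − sin φ) = 3.406.
σ_h = K_p γ z = 3.406 × 18.7 × 4.6 = 293.0 kPa.

293 kPa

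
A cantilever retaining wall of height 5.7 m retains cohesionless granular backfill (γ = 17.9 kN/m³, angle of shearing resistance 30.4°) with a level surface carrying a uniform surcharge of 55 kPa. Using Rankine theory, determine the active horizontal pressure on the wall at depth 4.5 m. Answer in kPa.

44.5 kPa

K_a = (1 − sin φ)/(1 + sin φ) = 0.3280.
σ_v = γz + q = 17.9 × 4.5 + 55 = 135.6 kPa.
σ_h = K_a σ_v = 0.3280 × 135.6 = 44.46 kPa.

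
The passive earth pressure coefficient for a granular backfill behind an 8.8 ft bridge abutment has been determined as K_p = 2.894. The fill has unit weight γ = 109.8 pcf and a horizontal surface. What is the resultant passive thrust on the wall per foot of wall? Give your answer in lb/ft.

P = ½ K_p γ H² = 0.5 × 2.894 × 109.8 × 8.8² = 12300 lb/ft.

12300 lb/ft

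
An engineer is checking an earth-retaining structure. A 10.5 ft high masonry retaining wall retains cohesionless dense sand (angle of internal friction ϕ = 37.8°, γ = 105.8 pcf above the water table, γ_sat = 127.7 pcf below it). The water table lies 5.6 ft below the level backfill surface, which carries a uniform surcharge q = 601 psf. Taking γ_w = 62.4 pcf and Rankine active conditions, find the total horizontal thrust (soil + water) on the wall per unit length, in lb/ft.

3550 lb/ft

K_a = tan²(45° − φ/2) = 0.2400.
γ' = 127.7 − 62.4 = 65.30 pcf. h₂ = H − d_w = 4.9 ft.
σ'_h: at surface K_a·q = 144.2; at WT K_a(q+γd_w) = 286.4; at base K_a(q+γd_w+γ'h₂) = 363.2 psf.
P₁ = ½(144.2+286.4)×5.6 = 1206; P₂ = ½(286.4+363.2)×4.9 = 1592; P_w = ½γ_w h₂² = 749.1.
Total = 1206+1592+749.1 = 3547 lb/ft.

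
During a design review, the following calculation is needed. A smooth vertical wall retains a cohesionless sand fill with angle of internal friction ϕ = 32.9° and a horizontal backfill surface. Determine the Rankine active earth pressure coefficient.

0.296

K_a = tan²(45° − φ/2) = tan²(28.55°) = 0.2960.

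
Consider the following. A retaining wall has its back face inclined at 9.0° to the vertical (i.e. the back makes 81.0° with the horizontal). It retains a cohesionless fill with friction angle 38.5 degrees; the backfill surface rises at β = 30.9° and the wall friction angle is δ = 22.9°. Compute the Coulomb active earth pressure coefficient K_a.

0.478

K_a = sin²(α+φ) / [sin²α · sin(α−δ) · (1 + √{sin(φ+δ)sin(φ−β) / (sin(α−δ)sin(α+β))})²].
With α = 81.0°, φ = 38.5°, δ = 22.9°, β = 30.9°: K_a = 0.4776.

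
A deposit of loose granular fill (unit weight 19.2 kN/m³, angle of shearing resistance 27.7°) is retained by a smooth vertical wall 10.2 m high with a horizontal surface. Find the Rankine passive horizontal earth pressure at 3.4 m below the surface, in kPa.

K_p = (1 + sin φ)/(1 − sin φ) = 2.737.
σ_h = K_p γ z = 2.737 × 19.2 × 3.4 = 178.7 kPa.

179 kPa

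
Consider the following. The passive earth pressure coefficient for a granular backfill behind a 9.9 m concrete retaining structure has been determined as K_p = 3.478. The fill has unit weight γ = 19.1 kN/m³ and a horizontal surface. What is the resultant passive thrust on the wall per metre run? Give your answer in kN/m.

3260 kN/m

P = ½ K_p γ H² = 0.5 × 3.478 × 19.1 × 9.9² = 3255 kN/m.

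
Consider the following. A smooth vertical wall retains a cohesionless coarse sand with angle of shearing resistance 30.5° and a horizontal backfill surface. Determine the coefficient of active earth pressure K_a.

0.327

K_a = (1 − sin φ)/(1 + sin φ) = (1 − sin 30.5°)/(1 + sin 30.5°) = 0.3267.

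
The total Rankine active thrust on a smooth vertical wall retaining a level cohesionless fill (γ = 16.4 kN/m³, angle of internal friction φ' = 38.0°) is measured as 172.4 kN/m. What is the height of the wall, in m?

K_a = 0.2379. P_a = ½ K_a γ H² ⇒ H = √(2P_a/(K_a γ)).
H = √(2×172.4/(0.2379×16.4)) = 9.401 m.

9.40 m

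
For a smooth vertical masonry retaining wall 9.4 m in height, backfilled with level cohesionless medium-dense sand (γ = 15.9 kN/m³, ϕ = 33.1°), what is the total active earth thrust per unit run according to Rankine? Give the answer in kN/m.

206 kN/m

K_a = tan²(45° − φ/2) = 0.2936.
P_a = ½ K_a γ H² = 0.5 × 0.2936 × 15.9 × 9.4² = 206.2 kN/m.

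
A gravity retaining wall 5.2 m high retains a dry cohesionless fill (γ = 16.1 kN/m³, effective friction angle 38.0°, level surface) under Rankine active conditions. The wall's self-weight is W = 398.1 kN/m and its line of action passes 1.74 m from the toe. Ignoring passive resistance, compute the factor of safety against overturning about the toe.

K_a = tan²(45° − 38.0°/2) = 0.2379.
P_a = ½K_aγH² = 0.5×0.2379×16.1×5.2² = 51.78 kN/m, acting at H/3 = 1.733 m above the base.
Overturning moment M_o = P_a × H/3 = 51.78 × 1.733 = 89.75.
Resisting moment M_r = W × 1.74 = 398.1 × 1.74 = 692.7.
FS_overturning = M_r/M_o = 692.7/89.75 = 7.718.

7.72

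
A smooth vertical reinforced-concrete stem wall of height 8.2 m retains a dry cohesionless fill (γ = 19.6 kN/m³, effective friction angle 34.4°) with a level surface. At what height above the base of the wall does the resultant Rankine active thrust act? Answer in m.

K_a = 0.2780.
The pressure distribution is triangular, so the resultant acts at H/3 above the base = 8.2/3 = 2.733 m.

2.73 m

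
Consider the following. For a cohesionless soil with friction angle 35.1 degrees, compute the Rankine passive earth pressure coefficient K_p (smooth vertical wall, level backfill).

3.71

K_p = (1 + sin φ)/(1 − sin φ) = tan²(45° + 35.1°/2) = 3.706.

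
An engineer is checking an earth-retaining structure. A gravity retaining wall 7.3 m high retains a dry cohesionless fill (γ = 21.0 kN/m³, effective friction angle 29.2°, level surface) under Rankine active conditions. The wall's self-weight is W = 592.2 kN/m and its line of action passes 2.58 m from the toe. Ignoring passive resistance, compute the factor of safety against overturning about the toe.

K_a = tan²(45° − 29.2°/2) = 0.3442.
P_a = ½K_aγH² = 0.5×0.3442×21.0×7.3² = 192.6 kN/m, acting at H/3 = 2.433 m above the base.
Overturning moment M_o = P_a × H/3 = 192.6 × 2.433 = 468.7.
Resisting moment M_r = W × 2.58 = 592.2 × 2.58 = 1528.
FS_overturning = M_r/M_o = 1528/468.7 = 3.260.

3.26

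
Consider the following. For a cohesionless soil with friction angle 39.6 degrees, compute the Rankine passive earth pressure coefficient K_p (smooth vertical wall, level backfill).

4.52

K_p = (1 + sin φ)/(1 − sin φ) = tan²(45° + 39.6°/2) = 4.516.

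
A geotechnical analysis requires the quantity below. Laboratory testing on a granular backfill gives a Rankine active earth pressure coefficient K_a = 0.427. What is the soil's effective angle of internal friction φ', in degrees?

23.7°

K_a = tan²(45° − φ/2) ⇒ 45° − φ/2 = arctan(√0.427) = 33.16°.
φ = 2(45° − 33.16°) = 23.67°.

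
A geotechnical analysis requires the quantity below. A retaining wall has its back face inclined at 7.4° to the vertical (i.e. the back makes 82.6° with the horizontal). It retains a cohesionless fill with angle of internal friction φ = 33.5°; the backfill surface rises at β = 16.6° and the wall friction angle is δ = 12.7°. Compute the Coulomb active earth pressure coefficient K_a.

K_a = sin²(α+φ) / [sin²α · sin(α−δ) · (1 + √{sin(φ+δ)sin(φ−β) / (sin(α−δ)sin(α+β))})²].
With α = 82.6°, φ = 33.5°, δ = 12.7°, β = 16.6°: K_a = 0.4010.

0.401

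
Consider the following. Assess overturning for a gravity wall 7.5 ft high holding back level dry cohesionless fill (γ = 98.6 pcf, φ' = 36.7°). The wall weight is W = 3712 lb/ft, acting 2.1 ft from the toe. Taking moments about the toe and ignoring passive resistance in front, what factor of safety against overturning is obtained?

4.46

K_a = tan²(45° − 36.7°/2) = 0.2519.
P_a = ½K_aγH² = 0.5×0.2519×98.6×7.5² = 698.4 lb/ft, acting at H/3 = 2.500 ft above the base.
Overturning moment M_o = P_a × H/3 = 698.4 × 2.500 = 1746.
Resisting moment M_r = W × 2.1 = 3712 × 2.1 = 7795.
FS_overturning = M_r/M_o = 7795/1746 = 4.464.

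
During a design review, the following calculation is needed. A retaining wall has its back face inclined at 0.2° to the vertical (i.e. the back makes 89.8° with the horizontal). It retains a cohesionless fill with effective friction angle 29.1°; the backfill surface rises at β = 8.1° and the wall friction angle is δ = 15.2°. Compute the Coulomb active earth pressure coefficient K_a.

0.348

K_a = sin²(α+φ) / [sin²α · sin(α−δ) · (1 + √{sin(φ+δ)sin(φ−β) / (sin(α−δ)sin(α+β))})²].
With α = 89.8°, φ = 29.1°, δ = 15.2°, β = 8.1°: K_a = 0.3478.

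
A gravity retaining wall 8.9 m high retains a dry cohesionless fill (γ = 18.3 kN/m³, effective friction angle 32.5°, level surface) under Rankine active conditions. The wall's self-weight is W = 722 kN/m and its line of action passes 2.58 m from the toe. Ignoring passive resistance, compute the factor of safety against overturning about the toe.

2.88

K_a = tan²(45° − 32.5°/2) = 0.3010.
P_a = ½K_aγH² = 0.5×0.3010×18.3×8.9² = 218.1 kN/m, acting at H/3 = 2.967 m above the base.
Overturning moment M_o = P_a × H/3 = 218.1 × 2.967 = 647.2.
Resisting moment M_r = W × 2.58 = 722 × 2.58 = 1863.
FS_overturning = M_r/M_o = 1863/647.2 = 2.878.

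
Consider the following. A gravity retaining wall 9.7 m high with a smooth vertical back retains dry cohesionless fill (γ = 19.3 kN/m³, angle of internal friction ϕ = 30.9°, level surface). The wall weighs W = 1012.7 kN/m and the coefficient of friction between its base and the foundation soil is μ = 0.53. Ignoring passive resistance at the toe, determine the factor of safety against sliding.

K_a = tan²(45° − 30.9°/2) = 0.3214.
P_a = ½K_aγH² = 0.5×0.3214×19.3×9.7² = 291.8 kN/m, acting at H/3 = 3.233 m above the base.
FS_sliding = μW / P_a = 0.53×1012.7 / 291.8 = 1.839.

1.84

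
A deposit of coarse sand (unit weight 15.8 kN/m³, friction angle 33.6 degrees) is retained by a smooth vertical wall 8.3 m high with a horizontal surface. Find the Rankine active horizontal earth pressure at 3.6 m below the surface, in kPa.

K_a = (1 − sin φ)/(1 + sin φ) = 0.2875.
σ_h = K_a γ z = 0.2875 × 15.8 × 3.6 = 16.35 kPa.

16.4 kPa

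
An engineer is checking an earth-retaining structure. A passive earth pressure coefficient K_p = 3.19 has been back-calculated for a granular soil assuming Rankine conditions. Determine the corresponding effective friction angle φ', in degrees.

31.5°

K_p = (1+sin φ)/(1−sin φ) ⇒ sin φ = (K_p − 1)/(K_p + 1) = 0.5227.
φ = arcsin(0.5227) = 31.51°.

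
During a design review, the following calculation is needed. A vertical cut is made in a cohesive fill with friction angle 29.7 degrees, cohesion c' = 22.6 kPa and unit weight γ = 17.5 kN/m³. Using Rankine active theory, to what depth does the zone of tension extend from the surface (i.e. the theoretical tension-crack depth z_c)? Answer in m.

4.45 m

K_a = tan²(45° − 29.7°/2) = 0.3374; √K_a = 0.5808.
The active pressure is zero where K_a γ z = 2c√K_a, so z_c = 2c/(γ√K_a) = 2×22.6/(17.5×0.5808) = 4.447 m.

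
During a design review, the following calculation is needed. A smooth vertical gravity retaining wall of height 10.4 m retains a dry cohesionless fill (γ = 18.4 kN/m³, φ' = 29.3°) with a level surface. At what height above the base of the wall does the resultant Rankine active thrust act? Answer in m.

3.47 m

K_a = 0.3428.
The pressure distribution is triangular, so the resultant acts at H/3 above the base = 10.4/3 = 3.467 m.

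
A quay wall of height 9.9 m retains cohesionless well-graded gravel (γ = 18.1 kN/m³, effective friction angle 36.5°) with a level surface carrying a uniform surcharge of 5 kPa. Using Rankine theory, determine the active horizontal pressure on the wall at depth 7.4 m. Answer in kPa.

35.3 kPa

K_a = (1 − sin φ)/(1 + sin φ) = 0.2541.
σ_v = γz + q = 18.1 × 7.4 + 5 = 138.9 kPa.
σ_h = K_a σ_v = 0.2541 × 138.9 = 35.30 kPa.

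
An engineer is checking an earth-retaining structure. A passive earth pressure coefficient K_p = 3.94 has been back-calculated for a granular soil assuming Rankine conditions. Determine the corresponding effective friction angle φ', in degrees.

36.5°

K_p = (1+sin φ)/(1−sin φ) ⇒ sin φ = (K_p − 1)/(K_p + 1) = 0.5951.
φ = arcsin(0.5951) = 36.52°.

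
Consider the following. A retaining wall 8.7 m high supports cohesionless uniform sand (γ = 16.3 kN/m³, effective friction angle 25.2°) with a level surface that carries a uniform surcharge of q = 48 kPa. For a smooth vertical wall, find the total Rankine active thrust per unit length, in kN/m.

417 kN/m

K_a = tan²(45° − φ/2) = 0.4027.
Soil triangle: ½ K_a γ H² = 0.5×0.4027×16.3×8.7² = 248.4 kN/m.
Surcharge rectangle: K_a q H = 0.4027×48×8.7 = 168.2 kN/m.
Total = 248.4 + 168.2 = 416.6 kN/m.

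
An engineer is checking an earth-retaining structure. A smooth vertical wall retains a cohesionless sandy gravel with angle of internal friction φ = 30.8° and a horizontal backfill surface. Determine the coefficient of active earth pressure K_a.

K_a = (1 − sin φ)/(1 + sin φ) = (1 − sin 30.8°)/(1 + sin 30.8°) = 0.3227.

0.323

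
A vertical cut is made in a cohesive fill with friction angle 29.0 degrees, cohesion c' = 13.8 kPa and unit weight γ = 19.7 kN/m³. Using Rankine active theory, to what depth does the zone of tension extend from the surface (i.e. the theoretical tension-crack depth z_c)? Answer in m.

K_a = tan²(45° − 29.0°/2) = 0.3470; √K_a = 0.5890.
The active pressure is zero where K_a γ z = 2c√K_a, so z_c = 2c/(γ√K_a) = 2×13.8/(19.7×0.5890) = 2.378 m.

2.38 m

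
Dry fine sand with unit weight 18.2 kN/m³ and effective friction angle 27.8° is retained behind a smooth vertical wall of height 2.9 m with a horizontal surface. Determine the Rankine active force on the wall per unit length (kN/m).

27.8 kN/m

K_a = tan²(45° − φ/2) = 0.3639.
P_a = ½ K_a γ H² = 0.5 × 0.3639 × 18.2 × 2.9² = 27.85 kN/m.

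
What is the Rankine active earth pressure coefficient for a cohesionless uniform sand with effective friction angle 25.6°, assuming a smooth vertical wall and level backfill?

0.397

K_a = (1 − sin φ)/(1 + sin φ) = (1 − sin 25.6°)/(1 + sin 25.6°) = 0.3966.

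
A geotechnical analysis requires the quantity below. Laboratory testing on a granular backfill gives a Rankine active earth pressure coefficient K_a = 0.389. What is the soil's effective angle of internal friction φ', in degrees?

26.1°

K_a = tan²(45° − φ/2) ⇒ 45° − φ/2 = arctan(√0.389) = 31.95°.
φ = 2(45° − 31.95°) = 26.10°.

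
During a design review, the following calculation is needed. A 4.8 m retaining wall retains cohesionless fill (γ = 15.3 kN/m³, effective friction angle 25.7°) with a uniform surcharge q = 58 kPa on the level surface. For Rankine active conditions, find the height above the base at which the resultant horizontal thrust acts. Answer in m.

K_a = 0.3950.
Triangular part P₁ = ½K_aγH² = 69.63 at H/3 = 1.600 m; rectangular part P₂ = K_a q H = 110.0 at H/2 = 2.400 m.
ȳ = (P₁·1.600 + P₂·2.400)/(P₁+P₂) = 2.090 m.

2.09 m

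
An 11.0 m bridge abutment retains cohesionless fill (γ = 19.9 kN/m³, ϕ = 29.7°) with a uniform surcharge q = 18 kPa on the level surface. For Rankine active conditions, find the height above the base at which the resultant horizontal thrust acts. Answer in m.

3.93 m

K_a = 0.3374.
Triangular part P₁ = ½K_aγH² = 406.2 at H/3 = 3.667 m; rectangular part P₂ = K_a q H = 66.80 at H/2 = 5.500 m.
ȳ = (P₁·3.667 + P₂·5.500)/(P₁+P₂) = 3.926 m.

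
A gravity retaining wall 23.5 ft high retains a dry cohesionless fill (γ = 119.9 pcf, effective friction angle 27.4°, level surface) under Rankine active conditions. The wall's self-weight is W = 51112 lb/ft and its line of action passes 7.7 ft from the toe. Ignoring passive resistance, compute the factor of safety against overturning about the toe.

4.11

K_a = tan²(45° − 27.4°/2) = 0.3697.
P_a = ½K_aγH² = 0.5×0.3697×119.9×23.5² = 12240 lb/ft, acting at H/3 = 7.833 ft above the base.
Overturning moment M_o = P_a × H/3 = 12240 × 7.833 = 95870.
Resisting moment M_r = W × 7.7 = 51112 × 7.7 = 393600.
FS_overturning = M_r/M_o = 393600/95870 = 4.105.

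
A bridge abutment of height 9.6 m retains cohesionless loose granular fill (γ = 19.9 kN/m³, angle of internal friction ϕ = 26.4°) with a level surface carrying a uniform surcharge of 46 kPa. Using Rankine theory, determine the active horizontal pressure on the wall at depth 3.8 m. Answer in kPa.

K_a = (1 − sin φ)/(1 + sin φ) = 0.3844.
σ_v = γz + q = 19.9 × 3.8 + 46 = 121.6 kPa.
σ_h = K_a σ_v = 0.3844 × 121.6 = 46.75 kPa.

46.8 kPa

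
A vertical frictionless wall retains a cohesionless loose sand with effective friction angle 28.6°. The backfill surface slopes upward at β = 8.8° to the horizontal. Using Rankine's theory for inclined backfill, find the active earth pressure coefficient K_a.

0.366

K_a = cos β · (cos β − √(cos²β − cos²φ)) / (cos β + √(cos²β − cos²φ)).
cos β = 0.9882, cos φ = 0.8780, √(cos²β − cos²φ) = 0.4536.
K_a = 0.9882 × (0.9882 − 0.4536)/(0.9882 + 0.4536) = 0.3664.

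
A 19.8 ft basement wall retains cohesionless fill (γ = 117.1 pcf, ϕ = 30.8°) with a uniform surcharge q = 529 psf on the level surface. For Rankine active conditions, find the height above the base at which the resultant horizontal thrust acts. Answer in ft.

K_a = 0.3227.
Triangular part P₁ = ½K_aγH² = 7408 at H/3 = 6.600 ft; rectangular part P₂ = K_a q H = 3380 at H/2 = 9.900 ft.
ȳ = (P₁·6.600 + P₂·9.900)/(P₁+P₂) = 7.634 ft.

7.63 ft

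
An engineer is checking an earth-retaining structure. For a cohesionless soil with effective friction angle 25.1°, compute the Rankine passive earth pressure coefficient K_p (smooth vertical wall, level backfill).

2.47

K_p = (1 + sin φ)/(1 − sin φ) = tan²(45° + 25.1°/2) = 2.473.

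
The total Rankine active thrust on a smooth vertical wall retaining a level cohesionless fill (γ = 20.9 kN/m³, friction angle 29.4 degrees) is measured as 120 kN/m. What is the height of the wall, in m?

K_a = 0.3415. P_a = ½ K_a γ H² ⇒ H = √(2P_a/(K_a γ)).
H = √(2×120/(0.3415×20.9)) = 5.799 m.

5.80 m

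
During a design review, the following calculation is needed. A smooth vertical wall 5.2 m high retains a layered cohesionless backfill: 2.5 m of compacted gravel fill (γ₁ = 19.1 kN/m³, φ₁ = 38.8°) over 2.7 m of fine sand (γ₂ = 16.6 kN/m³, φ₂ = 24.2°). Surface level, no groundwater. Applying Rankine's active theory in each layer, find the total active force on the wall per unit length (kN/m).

K_a1 = tan²(45°−38.8°/2) = 0.2296; K_a2 = tan²(45°−24.2°/2) = 0.4185.
Layer 1: σ at base = K_a1 γ₁ h₁ = 10.96 kPa; P₁ = ½×10.96×2.5 = 13.70.
Layer 2: σ_v at top = γ₁h₁ = 47.75; σ_h top = K_a2×47.75 = 19.98; σ_h base = K_a2×(47.75+16.6×2.7) = 38.74.
P₂ = ½(19.98+38.74)×2.7 = 79.28. Total P_a = 13.70+79.28 = 92.98 kN/m.

93.0 kN/m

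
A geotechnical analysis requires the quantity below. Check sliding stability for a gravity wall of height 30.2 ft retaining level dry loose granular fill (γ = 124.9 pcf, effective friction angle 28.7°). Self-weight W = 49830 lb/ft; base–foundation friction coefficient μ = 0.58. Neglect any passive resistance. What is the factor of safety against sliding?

K_a = tan²(45° − 28.7°/2) = 0.3511.
P_a = ½K_aγH² = 0.5×0.3511×124.9×30.2² = 20000 lb/ft, acting at H/3 = 10.07 ft above the base.
FS_sliding = μW / P_a = 0.58×49830 / 20000 = 1.445.

1.45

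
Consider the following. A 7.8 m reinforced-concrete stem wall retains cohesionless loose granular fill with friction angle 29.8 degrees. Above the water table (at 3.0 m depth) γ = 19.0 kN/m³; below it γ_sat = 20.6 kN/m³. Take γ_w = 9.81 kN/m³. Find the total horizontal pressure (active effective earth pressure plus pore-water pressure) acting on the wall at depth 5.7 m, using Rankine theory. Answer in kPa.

55.4 kPa

K_a = (1 − sin φ)/(1 + sin φ) = 0.3360.
γ' = 20.6 − 9.81 = 10.79 kN/m³.
Effective vertical stress at 5.7 m: σ'_v = 19.0×3.0 + 10.79×2.70 = 86.13 kPa.
σ'_h = K_a σ'_v = 0.3360 × 86.13 = 28.94 kPa; u = γ_w × 2.70 = 26.49 kPa.
Total σ_h = 28.94 + 26.49 = 55.43 kPa.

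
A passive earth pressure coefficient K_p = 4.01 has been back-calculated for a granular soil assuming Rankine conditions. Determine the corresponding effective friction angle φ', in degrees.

K_p = (1+sin φ)/(1−sin φ) ⇒ sin φ = (K_p − 1)/(K_p + 1) = 0.6008.
φ = arcsin(0.6008) = 36.93°.

36.9°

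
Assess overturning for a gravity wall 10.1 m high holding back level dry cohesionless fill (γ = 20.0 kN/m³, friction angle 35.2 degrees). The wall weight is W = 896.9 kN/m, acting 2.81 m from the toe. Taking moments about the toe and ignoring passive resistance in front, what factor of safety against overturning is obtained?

2.73

K_a = tan²(45° − 35.2°/2) = 0.2687.
P_a = ½K_aγH² = 0.5×0.2687×20.0×10.1² = 274.1 kN/m, acting at H/3 = 3.367 m above the base.
Overturning moment M_o = P_a × H/3 = 274.1 × 3.367 = 922.8.
Resisting moment M_r = W × 2.81 = 896.9 × 2.81 = 2520.
FS_overturning = M_r/M_o = 2520/922.8 = 2.731.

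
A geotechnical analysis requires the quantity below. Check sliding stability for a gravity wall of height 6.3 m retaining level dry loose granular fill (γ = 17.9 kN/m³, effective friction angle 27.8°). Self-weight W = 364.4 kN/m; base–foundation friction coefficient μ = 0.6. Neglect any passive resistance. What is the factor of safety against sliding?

1.69

K_a = tan²(45° − 27.8°/2) = 0.3639.
P_a = ½K_aγH² = 0.5×0.3639×17.9×6.3² = 129.3 kN/m, acting at H/3 = 2.100 m above the base.
FS_sliding = μW / P_a = 0.6×364.4 / 129.3 = 1.691.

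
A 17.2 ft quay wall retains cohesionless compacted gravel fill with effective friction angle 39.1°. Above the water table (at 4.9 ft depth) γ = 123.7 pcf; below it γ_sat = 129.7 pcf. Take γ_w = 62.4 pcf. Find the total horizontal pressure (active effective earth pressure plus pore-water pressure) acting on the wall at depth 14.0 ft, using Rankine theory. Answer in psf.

844 psf

K_a = (1 − sin φ)/(1 + sin φ) = 0.2265.
γ' = 129.7 − 62.4 = 67.30 pcf.
Effective vertical stress at 14.0 ft: σ'_v = 123.7×4.9 + 67.30×9.10 = 1219 psf.
σ'_h = K_a σ'_v = 0.2265 × 1219 = 276.0 psf; u = γ_w × 9.10 = 567.8 psf.
Total σ_h = 276.0 + 567.8 = 843.8 psf.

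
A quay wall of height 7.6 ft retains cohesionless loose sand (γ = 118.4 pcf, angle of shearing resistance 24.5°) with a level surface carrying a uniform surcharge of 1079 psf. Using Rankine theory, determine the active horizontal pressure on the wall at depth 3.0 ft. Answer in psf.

593 psf

K_a = (1 − sin φ)/(1 + sin φ) = 0.4137.
σ_v = γz + q = 118.4 × 3.0 + 1079 = 1434 psf.
σ_h = K_a σ_v = 0.4137 × 1434 = 593.4 psf.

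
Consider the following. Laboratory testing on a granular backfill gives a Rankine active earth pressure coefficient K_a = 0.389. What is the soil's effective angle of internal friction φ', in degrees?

26.1°

K_a = tan²(45° − φ/2) ⇒ 45° − φ/2 = arctan(√0.389) = 31.95°.
φ = 2(45° − 31.95°) = 26.10°.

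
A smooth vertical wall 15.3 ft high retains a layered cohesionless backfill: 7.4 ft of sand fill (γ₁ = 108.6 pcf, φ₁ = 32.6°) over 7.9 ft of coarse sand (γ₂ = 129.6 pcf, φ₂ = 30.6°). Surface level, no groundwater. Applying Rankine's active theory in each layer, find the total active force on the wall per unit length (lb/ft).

4270 lb/ft

K_a1 = tan²(45°−32.6°/2) = 0.2997; K_a2 = tan²(45°−30.6°/2) = 0.3253.
Layer 1: σ at base = K_a1 γ₁ h₁ = 240.9 psf; P₁ = ½×240.9×7.4 = 891.3.
Layer 2: σ_v at top = γ₁h₁ = 803.6; σ_h top = K_a2×803.6 = 261.5; σ_h base = K_a2×(803.6+129.6×7.9) = 594.6.
P₂ = ½(261.5+594.6)×7.9 = 3381. Total P_a = 891.3+3381 = 4273 lb/ft.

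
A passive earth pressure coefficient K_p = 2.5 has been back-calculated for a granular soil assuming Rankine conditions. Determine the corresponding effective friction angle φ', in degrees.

K_p = (1+sin φ)/(1−sin φ) ⇒ sin φ = (K_p − 1)/(K_p + 1) = 0.4286.
φ = arcsin(0.4286) = 25.38°.

25.4°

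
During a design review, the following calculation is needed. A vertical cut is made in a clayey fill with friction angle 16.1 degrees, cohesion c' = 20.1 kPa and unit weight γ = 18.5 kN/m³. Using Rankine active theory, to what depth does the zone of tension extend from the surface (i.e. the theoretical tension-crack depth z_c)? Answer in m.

K_a = tan²(45° − 16.1°/2) = 0.5658; √K_a = 0.7522.
The active pressure is zero where K_a γ z = 2c√K_a, so z_c = 2c/(γ√K_a) = 2×20.1/(18.5×0.7522) = 2.889 m.

2.89 m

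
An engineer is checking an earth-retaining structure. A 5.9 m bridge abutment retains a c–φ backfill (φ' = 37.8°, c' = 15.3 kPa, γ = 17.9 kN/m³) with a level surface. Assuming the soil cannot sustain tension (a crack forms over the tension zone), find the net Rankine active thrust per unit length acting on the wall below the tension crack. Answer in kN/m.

K_a = 0.2400; √K_a = 0.4899.
Tension-crack depth z_c = 2c/(γ√K_a) = 2×15.3/(17.9×0.4899) = 3.490 m.
σ_a at base = K_a γ H − 2c√K_a = 0.2400×17.9×5.9 − 2×15.3×0.4899 = 10.36 kPa.
P_a = ½ × 10.36 × (H − z_c) = 0.5×10.36×2.410 = 12.48 kN/m.

12.5 kN/m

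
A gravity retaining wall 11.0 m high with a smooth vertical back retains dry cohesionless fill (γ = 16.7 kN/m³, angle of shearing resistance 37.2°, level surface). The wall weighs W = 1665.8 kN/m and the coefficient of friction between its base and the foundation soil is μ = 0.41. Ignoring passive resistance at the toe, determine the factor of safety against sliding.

2.74

K_a = tan²(45° − 37.2°/2) = 0.2464.
P_a = ½K_aγH² = 0.5×0.2464×16.7×11.0² = 249.0 kN/m, acting at H/3 = 3.667 m above the base.
FS_sliding = μW / P_a = 0.41×1665.8 / 249.0 = 2.743.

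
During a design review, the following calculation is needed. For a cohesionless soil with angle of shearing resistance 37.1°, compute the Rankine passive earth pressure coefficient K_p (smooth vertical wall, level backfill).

4.04

K_p = (1 + sin φ)/(1 − sin φ) = tan²(45° + 37.1°/2) = 4.040.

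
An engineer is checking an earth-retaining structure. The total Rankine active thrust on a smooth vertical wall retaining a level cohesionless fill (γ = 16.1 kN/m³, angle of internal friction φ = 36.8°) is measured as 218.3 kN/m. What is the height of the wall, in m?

10.4 m

K_a = 0.2508. P_a = ½ K_a γ H² ⇒ H = √(2P_a/(K_a γ)).
H = √(2×218.3/(0.2508×16.1)) = 10.40 m.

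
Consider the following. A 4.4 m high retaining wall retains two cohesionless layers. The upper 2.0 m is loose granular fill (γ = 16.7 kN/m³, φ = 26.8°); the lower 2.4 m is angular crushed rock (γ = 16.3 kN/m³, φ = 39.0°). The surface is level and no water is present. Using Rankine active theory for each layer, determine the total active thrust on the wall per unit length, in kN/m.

41.6 kN/m

K_a1 = tan²(45°−26.8°/2) = 0.3785; K_a2 = tan²(45°−39.0°/2) = 0.2275.
Layer 1: σ at base = K_a1 γ₁ h₁ = 12.64 kPa; P₁ = ½×12.64×2.0 = 12.64.
Layer 2: σ_v at top = γ₁h₁ = 33.40; σ_h top = K_a2×33.40 = 7.599; σ_h base = K_a2×(33.40+16.3×2.4) = 16.50.
P₂ = ½(7.599+16.50)×2.4 = 28.92. Total P_a = 12.64+28.92 = 41.56 kN/m.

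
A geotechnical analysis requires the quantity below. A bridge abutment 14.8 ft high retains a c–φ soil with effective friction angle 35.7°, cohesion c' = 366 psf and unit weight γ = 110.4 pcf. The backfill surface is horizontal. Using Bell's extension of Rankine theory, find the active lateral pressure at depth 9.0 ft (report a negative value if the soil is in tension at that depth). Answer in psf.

K_a = (1 − sin φ)/(1 + sin φ) = 0.2630.
σ_a = K_a γ z − 2c√K_a = 0.2630×110.4×9.0 − 2×366×0.5128 = -114.1 psf.

-114 psf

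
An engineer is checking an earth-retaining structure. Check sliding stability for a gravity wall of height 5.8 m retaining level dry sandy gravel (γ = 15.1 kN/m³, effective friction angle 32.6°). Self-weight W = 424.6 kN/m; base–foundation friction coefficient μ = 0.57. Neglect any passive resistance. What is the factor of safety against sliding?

3.18

K_a = tan²(45° − 32.6°/2) = 0.2997.
P_a = ½K_aγH² = 0.5×0.2997×15.1×5.8² = 76.13 kN/m, acting at H/3 = 1.933 m above the base.
FS_sliding = μW / P_a = 0.57×424.6 / 76.13 = 3.179.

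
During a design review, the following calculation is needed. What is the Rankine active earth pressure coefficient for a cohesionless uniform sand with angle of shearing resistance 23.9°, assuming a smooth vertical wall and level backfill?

K_a = (1 − sin φ)/(1 + sin φ) = (1 − sin 23.9°)/(1 + sin 23.9°) = 0.4233.

0.423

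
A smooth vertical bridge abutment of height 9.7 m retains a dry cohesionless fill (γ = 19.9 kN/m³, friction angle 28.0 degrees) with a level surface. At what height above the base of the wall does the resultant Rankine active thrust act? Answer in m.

3.23 m

K_a = 0.3610.
The pressure distribution is triangular, so the resultant acts at H/3 above the base = 9.7/3 = 3.233 m.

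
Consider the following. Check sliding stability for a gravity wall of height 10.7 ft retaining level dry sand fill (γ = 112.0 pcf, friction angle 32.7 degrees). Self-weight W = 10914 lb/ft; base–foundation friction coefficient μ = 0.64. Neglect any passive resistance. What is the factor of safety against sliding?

3.65

K_a = tan²(45° − 32.7°/2) = 0.2985.
P_a = ½K_aγH² = 0.5×0.2985×112.0×10.7² = 1914 lb/ft, acting at H/3 = 3.567 ft above the base.
FS_sliding = μW / P_a = 0.64×10914 / 1914 = 3.650.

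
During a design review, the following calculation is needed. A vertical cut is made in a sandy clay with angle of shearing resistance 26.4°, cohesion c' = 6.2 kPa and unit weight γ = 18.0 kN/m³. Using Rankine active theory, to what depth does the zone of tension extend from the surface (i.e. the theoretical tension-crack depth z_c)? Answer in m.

K_a = tan²(45° − 26.4°/2) = 0.3844; √K_a = 0.6200.
The active pressure is zero where K_a γ z = 2c√K_a, so z_c = 2c/(γ√K_a) = 2×6.2/(18.0×0.6200) = 1.111 m.

1.11 m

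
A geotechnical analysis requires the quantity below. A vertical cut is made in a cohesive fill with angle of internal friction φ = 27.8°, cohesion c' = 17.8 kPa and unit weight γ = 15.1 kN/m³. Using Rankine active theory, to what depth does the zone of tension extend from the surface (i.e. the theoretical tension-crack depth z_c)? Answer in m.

3.91 m

K_a = tan²(45° − 27.8°/2) = 0.3639; √K_a = 0.6032.
The active pressure is zero where K_a γ z = 2c√K_a, so z_c = 2c/(γ√K_a) = 2×17.8/(15.1×0.6032) = 3.908 m.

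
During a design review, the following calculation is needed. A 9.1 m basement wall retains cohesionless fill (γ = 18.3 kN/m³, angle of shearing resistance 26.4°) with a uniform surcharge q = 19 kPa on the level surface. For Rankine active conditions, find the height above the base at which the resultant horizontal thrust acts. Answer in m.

K_a = 0.3844.
Triangular part P₁ = ½K_aγH² = 291.3 at H/3 = 3.033 m; rectangular part P₂ = K_a q H = 66.47 at H/2 = 4.550 m.
ȳ = (P₁·3.033 + P₂·4.550)/(P₁+P₂) = 3.315 m.

3.32 m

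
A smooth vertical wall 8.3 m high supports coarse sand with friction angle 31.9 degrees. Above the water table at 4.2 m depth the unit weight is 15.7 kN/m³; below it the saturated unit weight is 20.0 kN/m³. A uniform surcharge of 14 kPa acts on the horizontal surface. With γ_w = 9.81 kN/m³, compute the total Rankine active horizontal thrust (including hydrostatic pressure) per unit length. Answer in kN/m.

K_a = tan²(45° − φ/2) = 0.3085.
γ' = 20.0 − 9.81 = 10.19 kN/m³. h₂ = H − d_w = 4.1 m.
σ'_h: at surface K_a·q = 4.319; at WT K_a(q+γd_w) = 24.66; at base K_a(q+γd_w+γ'h₂) = 37.55 kPa.
P₁ = ½(4.319+24.66)×4.2 = 60.86; P₂ = ½(24.66+37.55)×4.1 = 127.5; P_w = ½γ_w h₂² = 82.45.
Total = 60.86+127.5+82.45 = 270.9 kN/m.

271 kN/m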